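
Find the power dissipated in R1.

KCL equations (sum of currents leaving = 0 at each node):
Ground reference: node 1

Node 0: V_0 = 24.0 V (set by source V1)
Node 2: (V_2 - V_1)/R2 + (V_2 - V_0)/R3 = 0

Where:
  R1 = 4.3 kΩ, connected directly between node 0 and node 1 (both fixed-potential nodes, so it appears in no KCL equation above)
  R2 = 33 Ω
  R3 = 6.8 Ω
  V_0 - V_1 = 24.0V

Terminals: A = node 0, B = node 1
Nodal analysis, taking node 1 as the 0 V reference.
Source V1 fixes V_0 = 24 V.
KCL at each unknown node (sum of currents leaving = 0; resistances in Ω):
  Node 2: (V_2 - 0)/33 + (V_2 - 24)/6.8 = 0
Collecting terms: 0.1774 × V_2 = 3.529  =>  V_2 = 19.9 V
I_R1 = (V_0 - V_1)/R1 = (24 - 0)/4300 = 0.005581 A
P_R1 = I_R1² × R1 = (0.005581)² × 4300 = 0.134 W

Final answer: 0.134 W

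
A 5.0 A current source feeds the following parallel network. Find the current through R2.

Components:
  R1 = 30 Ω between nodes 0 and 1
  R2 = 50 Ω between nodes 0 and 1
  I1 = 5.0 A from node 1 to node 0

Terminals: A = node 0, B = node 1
All resistors sit directly between nodes 0 and 1, so they are in parallel and share one voltage V; the full source current 5 A splits among them.
1/R_par = 1/30 + 1/50 = 0.05333 S  =>  R_par = 18.75 Ω
V = I × R_par = 5 × 18.75 = 93.75 V
I_R2 = V/R2 = 93.75/50 = 1.875 A

Final answer: 1.875 A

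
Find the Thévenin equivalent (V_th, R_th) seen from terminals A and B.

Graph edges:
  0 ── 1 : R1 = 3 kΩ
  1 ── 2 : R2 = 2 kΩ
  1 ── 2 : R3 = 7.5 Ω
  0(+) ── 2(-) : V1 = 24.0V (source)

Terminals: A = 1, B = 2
Step 1 — V_th is the open-circuit voltage V_A - V_B (nothing connected across the terminals).
Nodal analysis, taking node 2 as the 0 V reference.
Source V1 fixes V_0 = 24 V.
KCL at each unknown node (sum of currents leaving = 0; resistances in Ω):
  Node 1: (V_1 - 24)/3000 + (V_1 - 0)/2000 + (V_1 - 0)/7.5 = 0
Collecting terms: 0.1342 × V_1 = 0.008  =>  V_1 = 0.05963 V
V_th = V_1 - V_2 = 0.05963 - 0 = 0.05963 V
Step 2 — R_th: zero the source — replace V1 by a short circuit (node 2 merges into node 0) — and find the resistance seen between A (node 1) and B (node 0).
Reduce the network between node 1 (A) and node 0 (B) by series/parallel combination:
  Rp1 = R1 ‖ R2 ‖ R3 (parallel, all between nodes 0 and 1) = 1/(1/3000 + 1/2000 + 1/7.5) = 7.453 Ω
R_th = 7.453 Ω

Final answer: V_th = 0.05963 V, R_th = 7.453 Ω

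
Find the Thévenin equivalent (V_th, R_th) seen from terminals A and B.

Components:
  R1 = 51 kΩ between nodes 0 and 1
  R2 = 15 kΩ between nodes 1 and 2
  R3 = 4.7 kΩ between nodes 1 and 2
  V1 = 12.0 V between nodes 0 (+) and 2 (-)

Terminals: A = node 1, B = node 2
Step 1 — V_th is the open-circuit voltage V_A - V_B (nothing connected across the terminals).
Nodal analysis, taking node 2 as the 0 V reference.
Source V1 fixes V_0 = 12 V.
KCL at each unknown node (sum of currents leaving = 0; resistances in Ω):
  Node 1: (V_1 - 12)/51000 + (V_1 - 0)/15000 + (V_1 - 0)/4700 = 0
Collecting terms: 0.000299 × V_1 = 0.0002353  =>  V_1 = 0.7868 V
V_th = V_1 - V_2 = 0.7868 - 0 = 0.7868 V
Step 2 — R_th: zero the source — replace V1 by a short circuit (node 2 merges into node 0) — and find the resistance seen between A (node 1) and B (node 0).
Reduce the network between node 1 (A) and node 0 (B) by series/parallel combination:
  Rp1 = R1 ‖ R2 ‖ R3 (parallel, all between nodes 0 and 1) = 1/(1/51000 + 1/15000 + 1/4700) = 3344 Ω
R_th = 3.344 kΩ

Final answer: V_th = 0.7868 V, R_th = 3.344 kΩ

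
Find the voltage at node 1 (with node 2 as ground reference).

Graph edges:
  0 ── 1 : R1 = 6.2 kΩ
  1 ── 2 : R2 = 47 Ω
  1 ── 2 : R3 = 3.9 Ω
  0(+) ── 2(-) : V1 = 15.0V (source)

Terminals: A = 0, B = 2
Nodal analysis, taking node 2 as the 0 V reference.
Source V1 fixes V_0 = 15 V.
KCL at each unknown node (sum of currents leaving = 0; resistances in Ω):
  Node 1: (V_1 - 15)/6200 + (V_1 - 0)/47 + (V_1 - 0)/3.9 = 0
Collecting terms: 0.2778 × V_1 = 0.002419  =>  V_1 = 0.008707 V
The requested potential is V_1 = 0.008707 V.

Final answer: V_1 = 0.008707 V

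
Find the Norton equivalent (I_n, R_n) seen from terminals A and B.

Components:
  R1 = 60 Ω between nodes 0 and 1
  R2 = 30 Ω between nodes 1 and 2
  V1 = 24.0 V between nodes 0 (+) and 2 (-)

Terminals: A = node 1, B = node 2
Find the Thévenin equivalent first; then I_n = V_th/R_th and R_n = R_th.
Step 1 — V_th is the open-circuit voltage V_A - V_B (nothing connected across the terminals).
Nodal analysis, taking node 2 as the 0 V reference.
Source V1 fixes V_0 = 24 V.
KCL at each unknown node (sum of currents leaving = 0; resistances in Ω):
  Node 1: (V_1 - 24)/60 + (V_1 - 0)/30 = 0
Collecting terms: 0.05 × V_1 = 0.4  =>  V_1 = 8 V
V_th = V_1 - V_2 = 8 - 0 = 8 V
Step 2 — R_th: zero the source — replace V1 by a short circuit (node 2 merges into node 0) — and find the resistance seen between A (node 1) and B (node 0).
Reduce the network between node 1 (A) and node 0 (B) by series/parallel combination:
  Rp1 = R1 ‖ R2 (parallel, both between nodes 0 and 1) = 1/(1/60 + 1/30) = 20 Ω
R_th = 20 Ω
I_n = V_th/R_th = 8/20 = 0.4 A, and R_n = R_th = 20 Ω

Final answer: I_n = 0.4 A, R_n = 20 Ω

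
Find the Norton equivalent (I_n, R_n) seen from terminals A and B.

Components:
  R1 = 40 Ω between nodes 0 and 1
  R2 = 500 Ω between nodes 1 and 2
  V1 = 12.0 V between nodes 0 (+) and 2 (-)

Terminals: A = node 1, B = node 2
Find the Thévenin equivalent first; then I_n = V_th/R_th and R_n = R_th.
Step 1 — V_th is the open-circuit voltage V_A - V_B (nothing connected across the terminals).
Nodal analysis, taking node 2 as the 0 V reference.
Source V1 fixes V_0 = 12 V.
KCL at each unknown node (sum of currents leaving = 0; resistances in Ω):
  Node 1: (V_1 - 12)/40 + (V_1 - 0)/500 = 0
Collecting terms: 0.027 × V_1 = 0.3  =>  V_1 = 11.11 V
V_th = V_1 - V_2 = 11.11 - 0 = 11.11 V
Step 2 — R_th: zero the source — replace V1 by a short circuit (node 2 merges into node 0) — and find the resistance seen between A (node 1) and B (node 0).
Reduce the network between node 1 (A) and node 0 (B) by series/parallel combination:
  Rp1 = R1 ‖ R2 (parallel, both between nodes 0 and 1) = 1/(1/40 + 1/500) = 37.04 Ω
R_th = 37.04 Ω
I_n = V_th/R_th = 11.11/37.04 = 0.3 A, and R_n = R_th = 37.04 Ω

Final answer: I_n = 0.3 A, R_n = 37.04 Ω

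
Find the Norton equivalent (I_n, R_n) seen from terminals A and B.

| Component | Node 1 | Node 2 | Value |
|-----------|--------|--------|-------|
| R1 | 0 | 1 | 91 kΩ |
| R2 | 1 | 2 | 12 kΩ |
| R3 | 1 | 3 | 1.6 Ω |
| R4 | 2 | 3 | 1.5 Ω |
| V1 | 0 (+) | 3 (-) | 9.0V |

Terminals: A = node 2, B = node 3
Find the Thévenin equivalent first; then I_n = V_th/R_th and R_n = R_th.
Step 1 — V_th is the open-circuit voltage V_A - V_B (nothing connected across the terminals).
Nodal analysis, taking node 3 as the 0 V reference.
Source V1 fixes V_0 = 9 V.
KCL at each unknown node (sum of currents leaving = 0; resistances in Ω):
  Node 1: (V_1 - 9)/91000 + (V_1 - V_2)/12000 + (V_1 - 0)/1.6 = 0
  Node 2: (V_2 - V_1)/12000 + (V_2 - 0)/1.5 = 0
Collecting terms (coefficients in siemens):
  0.6251·V_1 - 0.00008333·V_2 = 0.0000989
  0.6667·V_2 - 0.00008333·V_1 = 0
Determinant D = (0.6251)(0.6667) - (-0.00008333)(-0.00008333) = 0.4168
V_1 = [(0.0000989)(0.6667) - (-0.00008333)(0)]/D = 0.0001582 V
V_2 = [(0.6251)(0) - (0.0000989)(-0.00008333)]/D = 0.00000001977 V
V_th = V_2 - V_3 = 0.00000001977 - 0 = 0.00000001977 V
Step 2 — R_th: zero the source — replace V1 by a short circuit (node 3 merges into node 0) — and find the resistance seen between A (node 2) and B (node 0).
Reduce the network between node 2 (A) and node 0 (B) by series/parallel combination:
  Rp1 = R1 ‖ R3 (parallel, both between nodes 0 and 1) = 1/(1/91000 + 1/1.6) = 1.6 Ω
  Rs1 = R2 + Rp1 (series, joined only at node 1) = 12000 + 1.6 = 12000 Ω
  Rp2 = R4 ‖ Rs1 (parallel, both between nodes 0 and 2) = 1/(1/1.5 + 1/12000) = 1.5 Ω
R_th = 1.5 Ω
I_n = V_th/R_th = 0.00000001977/1.5 = 0.00000001318 A, and R_n = R_th = 1.5 Ω

Final answer: I_n = 1.318e-08 A, R_n = 1.5 Ω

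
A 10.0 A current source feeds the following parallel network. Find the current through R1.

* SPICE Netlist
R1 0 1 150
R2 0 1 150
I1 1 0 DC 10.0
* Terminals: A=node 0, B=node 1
All resistors sit directly between nodes 0 and 1, so they are in parallel and share one voltage V; the full source current 10 A splits among them.
1/R_par = 1/150 + 1/150 = 0.01333 S  =>  R_par = 75 Ω
V = I × R_par = 10 × 75 = 750 V
I_R1 = V/R1 = 750/150 = 5 A

Final answer: 5 A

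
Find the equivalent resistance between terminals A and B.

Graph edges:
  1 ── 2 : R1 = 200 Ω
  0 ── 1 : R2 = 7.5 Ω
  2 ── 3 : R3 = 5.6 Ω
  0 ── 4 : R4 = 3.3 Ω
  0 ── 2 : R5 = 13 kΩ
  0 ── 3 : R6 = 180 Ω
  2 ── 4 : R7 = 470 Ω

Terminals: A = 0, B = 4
Reduce the network between node 0 (A) and node 4 (B) by series/parallel combination:
  Rs1 = R2 + R1 (series, joined only at node 1) = 7.5 + 200 = 207.5 Ω
  Rp1 = R5 ‖ Rs1 (parallel, both between nodes 0 and 2) = 1/(1/13000 + 1/207.5) = 204.2 Ω
  Rs2 = R6 + R3 (series, joined only at node 3) = 180 + 5.6 = 185.6 Ω
  Rp2 = Rp1 ‖ Rs2 (parallel, both between nodes 0 and 2) = 1/(1/204.2 + 1/185.6) = 97.24 Ω
  Rs3 = R7 + Rp2 (series, joined only at node 2) = 470 + 97.24 = 567.2 Ω
  Rp3 = R4 ‖ Rs3 (parallel, both between nodes 0 and 4) = 1/(1/3.3 + 1/567.2) = 3.281 Ω
R_eq = 3.281 Ω

Final answer: 3.281 Ω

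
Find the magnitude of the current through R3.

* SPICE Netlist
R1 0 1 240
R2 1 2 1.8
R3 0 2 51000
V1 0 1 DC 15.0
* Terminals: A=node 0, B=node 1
Nodal analysis, taking node 1 as the 0 V reference.
Source V1 fixes V_0 = 15 V.
KCL at each unknown node (sum of currents leaving = 0; resistances in Ω):
  Node 2: (V_2 - 0)/1.8 + (V_2 - 15)/51000 = 0
Collecting terms: 0.5556 × V_2 = 0.0002941  =>  V_2 = 0.0005294 V
I_R3 = (V_0 - V_2)/R3 = (15 - 0.0005294)/51000 = 0.0002941 A
|I_R3| = 0.0002941 A

Final answer: |I_R3| = 0.0002941 A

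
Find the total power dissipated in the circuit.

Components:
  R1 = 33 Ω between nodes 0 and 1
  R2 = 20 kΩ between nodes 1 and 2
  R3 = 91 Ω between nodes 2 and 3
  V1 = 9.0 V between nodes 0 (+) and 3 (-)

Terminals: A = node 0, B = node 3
Nodal analysis, taking node 3 as the 0 V reference.
Source V1 fixes V_0 = 9 V.
KCL at each unknown node (sum of currents leaving = 0; resistances in Ω):
  Node 1: (V_1 - 9)/33 + (V_1 - V_2)/20000 = 0
  Node 2: (V_2 - V_1)/20000 + (V_2 - 0)/91 = 0
Collecting terms (coefficients in siemens):
  0.03035·V_1 - 0.00005·V_2 = 0.2727
  0.01104·V_2 - 0.00005·V_1 = 0
Determinant D = (0.03035)(0.01104) - (-0.00005)(-0.00005) = 0.0003351
V_1 = [(0.2727)(0.01104) - (-0.00005)(0)]/D = 8.985 V
V_2 = [(0.03035)(0) - (0.2727)(-0.00005)]/D = 0.0407 V
Power in each resistor, P = (ΔV)²/R:
  P_R1 = (9 - 8.985)²/33 = 0.0000066 W
  P_R2 = (8.985 - 0.0407)²/20000 = 0.004 W
  P_R3 = (0.0407 - 0)²/91 = 0.0000182 W
P_total = P_R1 + P_R2 + P_R3 = 0.004025 W

Final answer: 0.004025 W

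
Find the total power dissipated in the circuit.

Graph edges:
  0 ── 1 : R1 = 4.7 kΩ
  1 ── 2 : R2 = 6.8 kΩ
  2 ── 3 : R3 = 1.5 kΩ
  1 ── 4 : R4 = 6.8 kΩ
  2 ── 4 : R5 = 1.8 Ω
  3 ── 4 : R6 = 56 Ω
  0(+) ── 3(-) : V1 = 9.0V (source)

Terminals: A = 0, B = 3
Nodal analysis, taking node 3 as the 0 V reference.
Source V1 fixes V_0 = 9 V.
KCL at each unknown node (sum of currents leaving = 0; resistances in Ω):
  Node 1: (V_1 - 9)/4700 + (V_1 - V_2)/6800 + (V_1 - V_4)/6800 = 0
  Node 2: (V_2 - V_1)/6800 + (V_2 - 0)/1500 + (V_2 - V_4)/1.8 = 0
  Node 4: (V_4 - V_1)/6800 + (V_4 - V_2)/1.8 + (V_4 - 0)/56 = 0
Collecting terms (coefficients in siemens):
  0.0005069·V_1 - 0.0001471·V_2 - 0.0001471·V_4 = 0.001915
  0.5564·V_2 - 0.0001471·V_1 - 0.5556·V_4 = 0
  0.5736·V_4 - 0.0001471·V_1 - 0.5556·V_2 = 0
Solving these 3 simultaneous equations (Gaussian elimination) gives:
  V_1 = 3.813 V, V_2 = 0.06047 V, V_4 = 0.05955 V
Power in each resistor, P = (ΔV)²/R:
  P_R1 = (9 - 3.813)²/4700 = 0.005725 W
  P_R2 = (3.813 - 0.06047)²/6800 = 0.00207 W
  P_R3 = (0.06047 - 0)²/1500 = 0.000002438 W
  P_R4 = (3.813 - 0.05955)²/6800 = 0.002071 W
  P_R5 = (0.06047 - 0.05955)²/1.8 = 0.0000004709 W
  P_R6 = (0 - 0.05955)²/56 = 0.00006332 W
P_total = P_R1 + P_R2 + P_R3 + P_R4 + P_R5 + P_R6 = 0.009933 W

Final answer: 0.009933 W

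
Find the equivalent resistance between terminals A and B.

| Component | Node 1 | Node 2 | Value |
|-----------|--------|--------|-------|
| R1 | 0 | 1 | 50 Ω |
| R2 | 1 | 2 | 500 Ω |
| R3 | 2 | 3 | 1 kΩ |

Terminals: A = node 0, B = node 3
Reduce the network between node 0 (A) and node 3 (B) by series/parallel combination:
  Rs1 = R1 + R2 (series, joined only at node 1) = 50 + 500 = 550 Ω
  Rs2 = R3 + Rs1 (series, joined only at node 2) = 1000 + 550 = 1550 Ω
R_eq = 1.55 kΩ

Final answer: 1.55 kΩ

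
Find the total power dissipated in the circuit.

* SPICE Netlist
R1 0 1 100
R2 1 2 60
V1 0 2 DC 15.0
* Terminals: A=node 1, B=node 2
Nodal analysis, taking node 2 as the 0 V reference.
Source V1 fixes V_0 = 15 V.
KCL at each unknown node (sum of currents leaving = 0; resistances in Ω):
  Node 1: (V_1 - 15)/100 + (V_1 - 0)/60 = 0
Collecting terms: 0.02667 × V_1 = 0.15  =>  V_1 = 5.625 V
Power in each resistor, P = (ΔV)²/R:
  P_R1 = (15 - 5.625)²/100 = 0.8789 W
  P_R2 = (5.625 - 0)²/60 = 0.5273 W
P_total = P_R1 + P_R2 = 1.406 W

Final answer: 1.406 W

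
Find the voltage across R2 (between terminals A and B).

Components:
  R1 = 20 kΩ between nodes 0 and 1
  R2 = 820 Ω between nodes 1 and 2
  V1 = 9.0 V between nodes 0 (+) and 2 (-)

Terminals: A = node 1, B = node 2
R1 and R2 are in series across V1 (node 0 → node 1 → node 2), and the output A–B is taken across R2, so this is a voltage divider.
Series current: I = V1/(R1 + R2) = 9/(20000 + 820) = 9/20820 = 0.0004323 A
V_R2 = I × R2 = V1 × R2/(R1 + R2) = 9 × 820/20820 = 0.3545 V

Final answer: 0.3545 V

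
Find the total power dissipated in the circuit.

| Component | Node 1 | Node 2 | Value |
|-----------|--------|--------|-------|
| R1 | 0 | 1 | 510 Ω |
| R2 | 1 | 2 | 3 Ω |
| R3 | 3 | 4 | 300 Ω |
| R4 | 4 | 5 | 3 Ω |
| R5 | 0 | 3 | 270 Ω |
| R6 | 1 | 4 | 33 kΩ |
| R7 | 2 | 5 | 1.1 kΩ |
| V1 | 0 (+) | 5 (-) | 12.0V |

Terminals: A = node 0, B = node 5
Nodal analysis, taking node 5 as the 0 V reference.
Source V1 fixes V_0 = 12 V.
KCL at each unknown node (sum of currents leaving = 0; resistances in Ω):
  Node 1: (V_1 - 12)/510 + (V_1 - V_2)/3 + (V_1 - V_4)/33000 = 0
  Node 2: (V_2 - V_1)/3 + (V_2 - 0)/1100 = 0
  Node 3: (V_3 - V_4)/300 + (V_3 - 12)/270 = 0
  Node 4: (V_4 - V_3)/300 + (V_4 - 0)/3 + (V_4 - V_1)/33000 = 0
Collecting terms (coefficients in siemens):
  0.3353·V_1 - 0.3333·V_2 - 0.0000303·V_4 = 0.02353
  0.3342·V_2 - 0.3333·V_1 = 0
  0.007037·V_3 - 0.003333·V_4 = 0.04444
  0.3367·V_4 - 0.0000303·V_1 - 0.003333·V_3 = 0
Solving these 4 simultaneous equations (Gaussian elimination) gives:
  V_1 = 8.121 V, V_2 = 8.099 V, V_3 = 6.346 V, V_4 = 0.06356 V
Power in each resistor, P = (ΔV)²/R:
  P_R1 = (12 - 8.121)²/510 = 0.02951 W
  P_R2 = (8.121 - 8.099)²/3 = 0.0001626 W
  P_R3 = (6.346 - 0.06356)²/300 = 0.1316 W
  P_R4 = (0.06356 - 0)²/3 = 0.001346 W
  P_R5 = (12 - 6.346)²/270 = 0.1184 W
  P_R6 = (8.121 - 0.06356)²/33000 = 0.001967 W
  P_R7 = (8.099 - 0)²/1100 = 0.05962 W
P_total = P_R1 + P_R2 + P_R3 + P_R4 + P_R5 + P_R6 + P_R7 = 0.3426 W

Final answer: 0.3426 W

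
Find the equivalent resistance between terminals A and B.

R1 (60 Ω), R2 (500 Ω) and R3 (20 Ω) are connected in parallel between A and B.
Reduce the network between node 0 (A) and node 1 (B) by series/parallel combination:
  Rp1 = R1 ‖ R2 ‖ R3 (parallel, all between nodes 0 and 1) = 1/(1/60 + 1/500 + 1/20) = 14.56 Ω
R_eq = 14.56 Ω

Final answer: 14.56 Ω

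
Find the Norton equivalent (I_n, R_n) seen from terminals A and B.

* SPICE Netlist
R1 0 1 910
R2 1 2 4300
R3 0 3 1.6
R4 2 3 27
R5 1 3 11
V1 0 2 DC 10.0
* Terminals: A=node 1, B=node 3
Find the Thévenin equivalent first; then I_n = V_th/R_th and R_n = R_th.
Step 1 — V_th is the open-circuit voltage V_A - V_B (nothing connected across the terminals).
Nodal analysis, taking node 2 as the 0 V reference.
Source V1 fixes V_0 = 10 V.
KCL at each unknown node (sum of currents leaving = 0; resistances in Ω):
  Node 1: (V_1 - 10)/910 + (V_1 - 0)/4300 + (V_1 - V_3)/11 = 0
  Node 3: (V_3 - 10)/1.6 + (V_3 - 0)/27 + (V_3 - V_1)/11 = 0
Collecting terms (coefficients in siemens):
  0.09224·V_1 - 0.09091·V_3 = 0.01099
  0.7529·V_3 - 0.09091·V_1 = 6.25
Determinant D = (0.09224)(0.7529) - (-0.09091)(-0.09091) = 0.06119
V_1 = [(0.01099)(0.7529) - (-0.09091)(6.25)]/D = 9.421 V
V_3 = [(0.09224)(6.25) - (0.01099)(-0.09091)]/D = 9.438 V
V_th = V_1 - V_3 = 9.421 - 9.438 = -0.0171 V
Step 2 — R_th: zero the source — replace V1 by a short circuit (node 2 merges into node 0) — and find the resistance seen between A (node 1) and B (node 3).
Reduce the network between node 1 (A) and node 3 (B) by series/parallel combination:
  Rp1 = R1 ‖ R2 (parallel, both between nodes 0 and 1) = 1/(1/910 + 1/4300) = 751.1 Ω
  Rp2 = R3 ‖ R4 (parallel, both between nodes 0 and 3) = 1/(1/1.6 + 1/27) = 1.51 Ω
  Rs1 = Rp1 + Rp2 (series, joined only at node 0) = 751.1 + 1.51 = 752.6 Ω
  Rp3 = R5 ‖ Rs1 (parallel, both between nodes 1 and 3) = 1/(1/11 + 1/752.6) = 10.84 Ω
R_th = 10.84 Ω
I_n = V_th/R_th = -0.0171/10.84 = -0.001578 A, and R_n = R_th = 10.84 Ω

Final answer: I_n = -0.001578 A, R_n = 10.84 Ω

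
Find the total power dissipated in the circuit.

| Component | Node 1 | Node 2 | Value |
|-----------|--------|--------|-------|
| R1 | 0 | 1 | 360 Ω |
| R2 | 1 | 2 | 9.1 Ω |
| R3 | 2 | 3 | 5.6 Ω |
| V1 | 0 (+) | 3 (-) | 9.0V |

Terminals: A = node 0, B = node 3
Nodal analysis, taking node 3 as the 0 V reference.
Source V1 fixes V_0 = 9 V.
KCL at each unknown node (sum of currents leaving = 0; resistances in Ω):
  Node 1: (V_1 - 9)/360 + (V_1 - V_2)/9.1 = 0
  Node 2: (V_2 - V_1)/9.1 + (V_2 - 0)/5.6 = 0
Collecting terms (coefficients in siemens):
  0.1127·V_1 - 0.1099·V_2 = 0.025
  0.2885·V_2 - 0.1099·V_1 = 0
Determinant D = (0.1127)(0.2885) - (-0.1099)(-0.1099) = 0.02042
V_1 = [(0.025)(0.2885) - (-0.1099)(0)]/D = 0.3531 V
V_2 = [(0.1127)(0) - (0.025)(-0.1099)]/D = 0.1345 V
Power in each resistor, P = (ΔV)²/R:
  P_R1 = (9 - 0.3531)²/360 = 0.2077 W
  P_R2 = (0.3531 - 0.1345)²/9.1 = 0.00525 W
  P_R3 = (0.1345 - 0)²/5.6 = 0.003231 W
P_total = P_R1 + P_R2 + P_R3 = 0.2162 W

Final answer: 0.2162 W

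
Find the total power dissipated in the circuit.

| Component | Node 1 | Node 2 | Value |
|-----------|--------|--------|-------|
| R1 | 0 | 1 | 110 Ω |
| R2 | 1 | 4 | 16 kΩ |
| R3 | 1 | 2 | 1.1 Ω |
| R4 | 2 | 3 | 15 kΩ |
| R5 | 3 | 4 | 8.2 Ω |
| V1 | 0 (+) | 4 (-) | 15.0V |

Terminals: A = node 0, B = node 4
Nodal analysis, taking node 4 as the 0 V reference.
Source V1 fixes V_0 = 15 V.
KCL at each unknown node (sum of currents leaving = 0; resistances in Ω):
  Node 1: (V_1 - 15)/110 + (V_1 - 0)/16000 + (V_1 - V_2)/1.1 = 0
  Node 2: (V_2 - V_1)/1.1 + (V_2 - V_3)/15000 = 0
  Node 3: (V_3 - V_2)/15000 + (V_3 - 0)/8.2 = 0
Collecting terms (coefficients in siemens):
  0.9182·V_1 - 0.9091·V_2 = 0.1364
  0.9092·V_2 - 0.9091·V_1 - 0.00006667·V_3 = 0
  0.122·V_3 - 0.00006667·V_2 = 0
Solving these 3 simultaneous equations (Gaussian elimination) gives:
  V_1 = 14.79 V, V_2 = 14.79 V, V_3 = 0.00808 V
Power in each resistor, P = (ΔV)²/R:
  P_R1 = (15 - 14.79)²/110 = 0.0004012 W
  P_R2 = (14.79 - 0)²/16000 = 0.01367 W
  P_R3 = (14.79 - 14.79)²/1.1 = 0.000001068 W
  P_R4 = (14.79 - 0.00808)²/15000 = 0.01456 W
  P_R5 = (0.00808 - 0)²/8.2 = 0.000007962 W
P_total = P_R1 + P_R2 + P_R3 + P_R4 + P_R5 = 0.02865 W

Final answer: 0.02865 W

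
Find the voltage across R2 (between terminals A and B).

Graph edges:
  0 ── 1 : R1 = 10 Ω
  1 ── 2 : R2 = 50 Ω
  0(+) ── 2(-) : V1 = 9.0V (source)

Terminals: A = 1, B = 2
R1 and R2 are in series across V1 (node 0 → node 1 → node 2), and the output A–B is taken across R2, so this is a voltage divider.
Series current: I = V1/(R1 + R2) = 9/(10 + 50) = 9/60 = 0.15 A
V_R2 = I × R2 = V1 × R2/(R1 + R2) = 9 × 50/60 = 7.5 V

Final answer: 7.5 V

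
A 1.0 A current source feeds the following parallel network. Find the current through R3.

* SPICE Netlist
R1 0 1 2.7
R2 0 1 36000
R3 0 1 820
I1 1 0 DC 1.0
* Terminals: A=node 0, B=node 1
All resistors sit directly between nodes 0 and 1, so they are in parallel and share one voltage V; the full source current 1 A splits among them.
1/R_par = 1/2.7 + 1/36000 + 1/820 = 0.3716 S  =>  R_par = 2.691 Ω
V = I × R_par = 1 × 2.691 = 2.691 V
I_R3 = V/R3 = 2.691/820 = 0.003282 A

Final answer: 0.003282 A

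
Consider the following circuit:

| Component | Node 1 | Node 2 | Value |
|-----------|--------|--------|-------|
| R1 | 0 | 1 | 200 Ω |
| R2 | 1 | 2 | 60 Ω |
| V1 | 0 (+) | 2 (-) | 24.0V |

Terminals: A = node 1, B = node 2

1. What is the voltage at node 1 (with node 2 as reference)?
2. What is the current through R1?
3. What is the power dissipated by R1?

Nodal analysis, taking node 2 as the 0 V reference.
Source V1 fixes V_0 = 24 V.
KCL at each unknown node (sum of currents leaving = 0; resistances in Ω):
  Node 1: (V_1 - 24)/200 + (V_1 - 0)/60 = 0
Collecting terms: 0.02167 × V_1 = 0.12  =>  V_1 = 5.538 V
Part 1:
  Read off the nodal solution: V_1 = 5.538 V
Part 2:
  I_R1 = (V_0 - V_1)/R1 = (24 - 5.538)/200 = 0.09231 A
  Magnitude: I_R1 = 0.09231 A
Part 3:
  I_R1 = (V_0 - V_1)/R1 = (24 - 5.538)/200 = 0.09231 A
  P_R1 = I_R1² × R1 = (0.09231)² × 200 = 1.704 W

Final answers:
1. V_1 = 5.538 V
2. I_R1 = 0.09231 A
3. P_R1 = 1.704 W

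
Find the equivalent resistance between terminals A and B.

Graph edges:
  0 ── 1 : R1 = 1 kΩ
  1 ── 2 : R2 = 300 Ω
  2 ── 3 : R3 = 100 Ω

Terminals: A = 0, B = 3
Reduce the network between node 0 (A) and node 3 (B) by series/parallel combination:
  Rs1 = R1 + R2 (series, joined only at node 1) = 1000 + 300 = 1300 Ω
  Rs2 = R3 + Rs1 (series, joined only at node 2) = 100 + 1300 = 1400 Ω
R_eq = 1.4 kΩ

Final answer: 1.4 kΩ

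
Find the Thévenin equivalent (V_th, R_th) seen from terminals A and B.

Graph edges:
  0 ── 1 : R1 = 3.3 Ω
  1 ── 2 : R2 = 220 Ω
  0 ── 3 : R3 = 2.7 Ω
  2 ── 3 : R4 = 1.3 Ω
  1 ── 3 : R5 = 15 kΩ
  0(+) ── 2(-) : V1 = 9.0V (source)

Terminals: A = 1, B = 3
Step 1 — V_th is the open-circuit voltage V_A - V_B (nothing connected across the terminals).
Nodal analysis, taking node 2 as the 0 V reference.
Source V1 fixes V_0 = 9 V.
KCL at each unknown node (sum of currents leaving = 0; resistances in Ω):
  Node 1: (V_1 - 9)/3.3 + (V_1 - 0)/220 + (V_1 - V_3)/15000 = 0
  Node 3: (V_3 - 9)/2.7 + (V_3 - 0)/1.3 + (V_3 - V_1)/15000 = 0
Collecting terms (coefficients in siemens):
  0.3076·V_1 - 0.00006667·V_3 = 2.727
  1.14·V_3 - 0.00006667·V_1 = 3.333
Determinant D = (0.3076)(1.14) - (-0.00006667)(-0.00006667) = 0.3506
V_1 = [(2.727)(1.14) - (-0.00006667)(3.333)]/D = 8.866 V
V_3 = [(0.3076)(3.333) - (2.727)(-0.00006667)]/D = 2.925 V
V_th = V_1 - V_3 = 8.866 - 2.925 = 5.94 V
Step 2 — R_th: zero the source — replace V1 by a short circuit (node 2 merges into node 0) — and find the resistance seen between A (node 1) and B (node 3).
Reduce the network between node 1 (A) and node 3 (B) by series/parallel combination:
  Rp1 = R1 ‖ R2 (parallel, both between nodes 0 and 1) = 1/(1/3.3 + 1/220) = 3.251 Ω
  Rp2 = R3 ‖ R4 (parallel, both between nodes 0 and 3) = 1/(1/2.7 + 1/1.3) = 0.8775 Ω
  Rs1 = Rp1 + Rp2 (series, joined only at node 0) = 3.251 + 0.8775 = 4.129 Ω
  Rp3 = R5 ‖ Rs1 (parallel, both between nodes 1 and 3) = 1/(1/15000 + 1/4.129) = 4.128 Ω
R_th = 4.128 Ω

Final answer: V_th = 5.94 V, R_th = 4.128 Ω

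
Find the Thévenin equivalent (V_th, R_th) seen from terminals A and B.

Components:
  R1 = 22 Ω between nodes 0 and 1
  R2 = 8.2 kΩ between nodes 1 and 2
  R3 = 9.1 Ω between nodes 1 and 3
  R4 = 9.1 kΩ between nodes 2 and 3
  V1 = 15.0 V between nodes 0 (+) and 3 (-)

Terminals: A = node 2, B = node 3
Step 1 — V_th is the open-circuit voltage V_A - V_B (nothing connected across the terminals).
Nodal analysis, taking node 3 as the 0 V reference.
Source V1 fixes V_0 = 15 V.
KCL at each unknown node (sum of currents leaving = 0; resistances in Ω):
  Node 1: (V_1 - 15)/22 + (V_1 - V_2)/8200 + (V_1 - 0)/9.1 = 0
  Node 2: (V_2 - V_1)/8200 + (V_2 - 0)/9100 = 0
Collecting terms (coefficients in siemens):
  0.1555·V_1 - 0.000122·V_2 = 0.6818
  0.0002318·V_2 - 0.000122·V_1 = 0
Determinant D = (0.1555)(0.0002318) - (-0.000122)(-0.000122) = 0.00003603
V_1 = [(0.6818)(0.0002318) - (-0.000122)(0)]/D = 4.387 V
V_2 = [(0.1555)(0) - (0.6818)(-0.000122)]/D = 2.308 V
V_th = V_2 - V_3 = 2.308 - 0 = 2.308 V
Step 2 — R_th: zero the source — replace V1 by a short circuit (node 3 merges into node 0) — and find the resistance seen between A (node 2) and B (node 0).
Reduce the network between node 2 (A) and node 0 (B) by series/parallel combination:
  Rp1 = R1 ‖ R3 (parallel, both between nodes 0 and 1) = 1/(1/22 + 1/9.1) = 6.437 Ω
  Rs1 = R2 + Rp1 (series, joined only at node 1) = 8200 + 6.437 = 8206 Ω
  Rp2 = R4 ‖ Rs1 (parallel, both between nodes 0 and 2) = 1/(1/9100 + 1/8206) = 4315 Ω
R_th = 4.315 kΩ

Final answer: V_th = 2.308 V, R_th = 4.315 kΩ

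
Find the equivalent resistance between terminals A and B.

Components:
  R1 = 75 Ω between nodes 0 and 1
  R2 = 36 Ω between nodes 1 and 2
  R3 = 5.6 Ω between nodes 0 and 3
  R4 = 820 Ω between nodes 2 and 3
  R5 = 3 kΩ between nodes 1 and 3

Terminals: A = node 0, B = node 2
The network is not a plain series/parallel combination. Inject a 1 A test current into terminal A (node 0) and return it from terminal B (node 2); then R_eq = V_A / (1 A).
Nodal analysis, taking node 2 as the 0 V reference.
Current source I_test pushes 1 A into node 0 and draws it out of node 2.
KCL at each unknown node (sum of currents leaving = 0; resistances in Ω):
  Node 0: (V_0 - V_1)/75 + (V_0 - V_3)/5.6 - 1 = 0
  Node 1: (V_1 - V_0)/75 + (V_1 - 0)/36 + (V_1 - V_3)/3000 = 0
  Node 3: (V_3 - V_0)/5.6 + (V_3 - V_1)/3000 + (V_3 - 0)/820 = 0
Collecting terms (coefficients in siemens):
  0.1919·V_0 - 0.01333·V_1 - 0.1786·V_3 = 1
  0.04144·V_1 - 0.01333·V_0 - 0.0003333·V_3 = 0
  0.1801·V_3 - 0.1786·V_0 - 0.0003333·V_1 = 0
Solving these 3 simultaneous equations (Gaussian elimination) gives:
  V_0 = 96.45 V, V_1 = 31.8 V, V_3 = 95.68 V
R_eq = V_0 / 1 A = 96.45 Ω

Final answer: 96.45 Ω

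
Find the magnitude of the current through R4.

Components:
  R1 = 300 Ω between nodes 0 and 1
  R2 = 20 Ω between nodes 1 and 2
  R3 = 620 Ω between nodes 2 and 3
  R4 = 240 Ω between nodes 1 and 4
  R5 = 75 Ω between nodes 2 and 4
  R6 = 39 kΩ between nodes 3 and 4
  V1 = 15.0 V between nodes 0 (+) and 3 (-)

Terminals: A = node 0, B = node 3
Nodal analysis, taking node 3 as the 0 V reference.
Source V1 fixes V_0 = 15 V.
KCL at each unknown node (sum of currents leaving = 0; resistances in Ω):
  Node 1: (V_1 - 15)/300 + (V_1 - V_2)/20 + (V_1 - V_4)/240 = 0
  Node 2: (V_2 - V_1)/20 + (V_2 - 0)/620 + (V_2 - V_4)/75 = 0
  Node 4: (V_4 - V_1)/240 + (V_4 - V_2)/75 + (V_4 - 0)/39000 = 0
Collecting terms (coefficients in siemens):
  0.0575·V_1 - 0.05·V_2 - 0.004167·V_4 = 0.05
  0.06495·V_2 - 0.05·V_1 - 0.01333·V_4 = 0
  0.01753·V_4 - 0.004167·V_1 - 0.01333·V_2 = 0
Solving these 3 simultaneous equations (Gaussian elimination) gives:
  V_1 = 10.16 V, V_2 = 9.853 V, V_4 = 9.911 V
I_R4 = (V_1 - V_4)/R4 = (10.16 - 9.911)/240 = 0.001021 A
|I_R4| = 0.001021 A

Final answer: |I_R4| = 0.001021 A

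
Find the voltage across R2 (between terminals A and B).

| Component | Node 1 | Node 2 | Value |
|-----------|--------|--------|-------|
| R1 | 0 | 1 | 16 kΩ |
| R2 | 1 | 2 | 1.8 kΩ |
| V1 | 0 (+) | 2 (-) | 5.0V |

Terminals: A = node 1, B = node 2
R1 and R2 are in series across V1 (node 0 → node 1 → node 2), and the output A–B is taken across R2, so this is a voltage divider.
Series current: I = V1/(R1 + R2) = 5/(16000 + 1800) = 5/17800 = 0.0002809 A
V_R2 = I × R2 = V1 × R2/(R1 + R2) = 5 × 1800/17800 = 0.5056 V

Final answer: 0.5056 V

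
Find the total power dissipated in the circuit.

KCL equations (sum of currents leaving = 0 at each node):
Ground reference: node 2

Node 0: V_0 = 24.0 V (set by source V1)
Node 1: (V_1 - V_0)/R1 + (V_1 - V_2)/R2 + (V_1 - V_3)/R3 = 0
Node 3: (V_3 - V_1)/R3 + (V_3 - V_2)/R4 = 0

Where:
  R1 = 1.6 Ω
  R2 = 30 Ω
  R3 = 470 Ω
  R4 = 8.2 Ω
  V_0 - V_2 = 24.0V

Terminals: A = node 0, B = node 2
Nodal analysis, taking node 2 as the 0 V reference.
Source V1 fixes V_0 = 24 V.
KCL at each unknown node (sum of currents leaving = 0; resistances in Ω):
  Node 1: (V_1 - 24)/1.6 + (V_1 - 0)/30 + (V_1 - V_3)/470 = 0
  Node 3: (V_3 - V_1)/470 + (V_3 - 0)/8.2 = 0
Collecting terms (coefficients in siemens):
  0.6605·V_1 - 0.002128·V_3 = 15
  0.1241·V_3 - 0.002128·V_1 = 0
Determinant D = (0.6605)(0.1241) - (-0.002128)(-0.002128) = 0.08194
V_1 = [(15)(0.1241) - (-0.002128)(0)]/D = 22.71 V
V_3 = [(0.6605)(0) - (15)(-0.002128)]/D = 0.3895 V
Power in each resistor, P = (ΔV)²/R:
  P_R1 = (24 - 22.71)²/1.6 = 1.036 W
  P_R2 = (22.71 - 0)²/30 = 17.2 W
  P_R3 = (22.71 - 0.3895)²/470 = 1.06 W
  P_R4 = (0 - 0.3895)²/8.2 = 0.0185 W
P_total = P_R1 + P_R2 + P_R3 + P_R4 = 19.31 W

Final answer: 19.31 W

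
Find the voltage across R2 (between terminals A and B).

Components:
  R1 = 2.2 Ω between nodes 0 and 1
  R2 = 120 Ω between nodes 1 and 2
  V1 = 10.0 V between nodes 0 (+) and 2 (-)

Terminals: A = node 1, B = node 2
R1 and R2 are in series across V1 (node 0 → node 1 → node 2), and the output A–B is taken across R2, so this is a voltage divider.
Series current: I = V1/(R1 + R2) = 10/(2.2 + 120) = 10/122.2 = 0.08183 A
V_R2 = I × R2 = V1 × R2/(R1 + R2) = 10 × 120/122.2 = 9.82 V

Final answer: 9.82 V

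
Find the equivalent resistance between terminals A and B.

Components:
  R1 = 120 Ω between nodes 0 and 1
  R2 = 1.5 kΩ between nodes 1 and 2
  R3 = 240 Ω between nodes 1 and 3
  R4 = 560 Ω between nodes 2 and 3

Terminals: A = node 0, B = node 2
Reduce the network between node 0 (A) and node 2 (B) by series/parallel combination:
  Rs1 = R3 + R4 (series, joined only at node 3) = 240 + 560 = 800 Ω
  Rp1 = R2 ‖ Rs1 (parallel, both between nodes 1 and 2) = 1/(1/1500 + 1/800) = 521.7 Ω
  Rs2 = R1 + Rp1 (series, joined only at node 1) = 120 + 521.7 = 641.7 Ω
R_eq = 641.7 Ω

Final answer: 641.7 Ω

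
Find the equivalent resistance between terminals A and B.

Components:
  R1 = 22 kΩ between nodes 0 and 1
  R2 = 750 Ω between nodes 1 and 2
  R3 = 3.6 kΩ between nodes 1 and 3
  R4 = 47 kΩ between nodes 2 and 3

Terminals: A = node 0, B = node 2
Reduce the network between node 0 (A) and node 2 (B) by series/parallel combination:
  Rs1 = R3 + R4 (series, joined only at node 3) = 3600 + 47000 = 50600 Ω
  Rp1 = R2 ‖ Rs1 (parallel, both between nodes 1 and 2) = 1/(1/750 + 1/50600) = 739 Ω
  Rs2 = R1 + Rp1 (series, joined only at node 1) = 22000 + 739 = 22740 Ω
R_eq = 22.74 kΩ

Final answer: 22.74 kΩ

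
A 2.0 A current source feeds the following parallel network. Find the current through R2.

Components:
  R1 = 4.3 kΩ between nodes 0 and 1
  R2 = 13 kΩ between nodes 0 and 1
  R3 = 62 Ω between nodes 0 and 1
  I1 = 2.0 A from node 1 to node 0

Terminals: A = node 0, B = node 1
All resistors sit directly between nodes 0 and 1, so they are in parallel and share one voltage V; the full source current 2 A splits among them.
1/R_par = 1/4300 + 1/13000 + 1/62 = 0.01644 S  =>  R_par = 60.83 Ω
V = I × R_par = 2 × 60.83 = 121.7 V
I_R2 = V/R2 = 121.7/13000 = 0.009359 A

Final answer: 0.009359 A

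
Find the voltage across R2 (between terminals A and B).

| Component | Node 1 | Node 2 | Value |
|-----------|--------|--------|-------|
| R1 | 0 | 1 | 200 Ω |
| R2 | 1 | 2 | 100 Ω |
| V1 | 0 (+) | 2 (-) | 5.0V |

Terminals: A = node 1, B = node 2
R1 and R2 are in series across V1 (node 0 → node 1 → node 2), and the output A–B is taken across R2, so this is a voltage divider.
Series current: I = V1/(R1 + R2) = 5/(200 + 100) = 5/300 = 0.01667 A
V_R2 = I × R2 = V1 × R2/(R1 + R2) = 5 × 100/300 = 1.667 V

Final answer: 1.667 V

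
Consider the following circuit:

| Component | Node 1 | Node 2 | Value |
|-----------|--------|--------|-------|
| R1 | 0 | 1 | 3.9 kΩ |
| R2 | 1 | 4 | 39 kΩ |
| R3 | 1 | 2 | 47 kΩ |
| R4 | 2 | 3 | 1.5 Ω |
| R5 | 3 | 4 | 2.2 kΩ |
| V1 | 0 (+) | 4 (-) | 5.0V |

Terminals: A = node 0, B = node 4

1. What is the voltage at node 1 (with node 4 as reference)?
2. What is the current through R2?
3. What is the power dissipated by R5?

Nodal analysis, taking node 4 as the 0 V reference.
Source V1 fixes V_0 = 5 V.
KCL at each unknown node (sum of currents leaving = 0; resistances in Ω):
  Node 1: (V_1 - 5)/3900 + (V_1 - 0)/39000 + (V_1 - V_2)/47000 = 0
  Node 2: (V_2 - V_1)/47000 + (V_2 - V_3)/1.5 = 0
  Node 3: (V_3 - V_2)/1.5 + (V_3 - 0)/2200 = 0
Collecting terms (coefficients in siemens):
  0.0003033·V_1 - 0.00002128·V_2 = 0.001282
  0.6667·V_2 - 0.00002128·V_1 - 0.6667·V_3 = 0
  0.6671·V_3 - 0.6667·V_2 = 0
Solving these 3 simultaneous equations (Gaussian elimination) gives:
  V_1 = 4.24 V, V_2 = 0.1897 V, V_3 = 0.1896 V
Part 1:
  Read off the nodal solution: V_1 = 4.24 V
Part 2:
  I_R2 = (V_1 - V_4)/R2 = (4.24 - 0)/39000 = 0.0001087 A
  Magnitude: I_R2 = 0.0001087 A
Part 3:
  I_R5 = (V_3 - V_4)/R5 = (0.1896 - 0)/2200 = 0.00008617 A
  P_R5 = I_R5² × R5 = (0.00008617)² × 2200 = 0.00001634 W

Final answers:
1. V_1 = 4.24 V
2. I_R2 = 0.0001087 A
3. P_R5 = 1.634e-05 W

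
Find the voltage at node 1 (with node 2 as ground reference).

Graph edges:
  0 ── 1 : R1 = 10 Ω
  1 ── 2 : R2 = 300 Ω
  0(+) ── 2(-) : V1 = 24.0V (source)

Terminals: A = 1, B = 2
Nodal analysis, taking node 2 as the 0 V reference.
Source V1 fixes V_0 = 24 V.
KCL at each unknown node (sum of currents leaving = 0; resistances in Ω):
  Node 1: (V_1 - 24)/10 + (V_1 - 0)/300 = 0
Collecting terms: 0.1033 × V_1 = 2.4  =>  V_1 = 23.23 V
The requested potential is V_1 = 23.23 V.

Final answer: V_1 = 23.23 V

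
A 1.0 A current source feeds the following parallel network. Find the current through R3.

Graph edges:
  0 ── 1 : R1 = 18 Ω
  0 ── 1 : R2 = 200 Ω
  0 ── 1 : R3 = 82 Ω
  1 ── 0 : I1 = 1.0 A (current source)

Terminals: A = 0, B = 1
All resistors sit directly between nodes 0 and 1, so they are in parallel and share one voltage V; the full source current 1 A splits among them.
1/R_par = 1/18 + 1/200 + 1/82 = 0.07275 S  =>  R_par = 13.75 Ω
V = I × R_par = 1 × 13.75 = 13.75 V
I_R3 = V/R3 = 13.75/82 = 0.1676 A

Final answer: 0.1676 A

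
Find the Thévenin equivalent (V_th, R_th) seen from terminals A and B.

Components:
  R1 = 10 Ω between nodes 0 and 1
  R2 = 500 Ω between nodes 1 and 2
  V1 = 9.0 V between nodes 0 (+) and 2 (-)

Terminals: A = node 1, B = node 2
Step 1 — V_th is the open-circuit voltage V_A - V_B (nothing connected across the terminals).
Nodal analysis, taking node 2 as the 0 V reference.
Source V1 fixes V_0 = 9 V.
KCL at each unknown node (sum of currents leaving = 0; resistances in Ω):
  Node 1: (V_1 - 9)/10 + (V_1 - 0)/500 = 0
Collecting terms: 0.102 × V_1 = 0.9  =>  V_1 = 8.824 V
V_th = V_1 - V_2 = 8.824 - 0 = 8.824 V
Step 2 — R_th: zero the source — replace V1 by a short circuit (node 2 merges into node 0) — and find the resistance seen between A (node 1) and B (node 0).
Reduce the network between node 1 (A) and node 0 (B) by series/parallel combination:
  Rp1 = R1 ‖ R2 (parallel, both between nodes 0 and 1) = 1/(1/10 + 1/500) = 9.804 Ω
R_th = 9.804 Ω

Final answer: V_th = 8.824 V, R_th = 9.804 Ω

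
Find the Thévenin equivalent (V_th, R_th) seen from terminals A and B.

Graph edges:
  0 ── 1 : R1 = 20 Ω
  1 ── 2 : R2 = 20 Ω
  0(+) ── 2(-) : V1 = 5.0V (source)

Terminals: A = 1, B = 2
Step 1 — V_th is the open-circuit voltage V_A - V_B (nothing connected across the terminals).
Nodal analysis, taking node 2 as the 0 V reference.
Source V1 fixes V_0 = 5 V.
KCL at each unknown node (sum of currents leaving = 0; resistances in Ω):
  Node 1: (V_1 - 5)/20 + (V_1 - 0)/20 = 0
Collecting terms: 0.1 × V_1 = 0.25  =>  V_1 = 2.5 V
V_th = V_1 - V_2 = 2.5 - 0 = 2.5 V
Step 2 — R_th: zero the source — replace V1 by a short circuit (node 2 merges into node 0) — and find the resistance seen between A (node 1) and B (node 0).
Reduce the network between node 1 (A) and node 0 (B) by series/parallel combination:
  Rp1 = R1 ‖ R2 (parallel, both between nodes 0 and 1) = 1/(1/20 + 1/20) = 10 Ω
R_th = 10 Ω

Final answer: V_th = 2.5 V, R_th = 10 Ω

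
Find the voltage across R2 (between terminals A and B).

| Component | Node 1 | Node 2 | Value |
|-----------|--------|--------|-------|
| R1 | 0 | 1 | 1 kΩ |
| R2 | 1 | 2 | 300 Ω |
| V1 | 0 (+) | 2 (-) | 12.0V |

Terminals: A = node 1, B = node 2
R1 and R2 are in series across V1 (node 0 → node 1 → node 2), and the output A–B is taken across R2, so this is a voltage divider.
Series current: I = V1/(R1 + R2) = 12/(1000 + 300) = 12/1300 = 0.009231 A
V_R2 = I × R2 = V1 × R2/(R1 + R2) = 12 × 300/1300 = 2.769 V

Final answer: 2.769 V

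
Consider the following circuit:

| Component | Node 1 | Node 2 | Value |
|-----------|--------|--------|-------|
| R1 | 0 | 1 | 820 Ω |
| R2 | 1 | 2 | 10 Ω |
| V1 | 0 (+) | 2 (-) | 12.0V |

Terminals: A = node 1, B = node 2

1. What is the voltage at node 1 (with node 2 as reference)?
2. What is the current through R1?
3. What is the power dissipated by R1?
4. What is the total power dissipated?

Nodal analysis, taking node 2 as the 0 V reference.
Source V1 fixes V_0 = 12 V.
KCL at each unknown node (sum of currents leaving = 0; resistances in Ω):
  Node 1: (V_1 - 12)/820 + (V_1 - 0)/10 = 0
Collecting terms: 0.1012 × V_1 = 0.01463  =>  V_1 = 0.1446 V
Part 1:
  Read off the nodal solution: V_1 = 0.1446 V
Part 2:
  I_R1 = (V_0 - V_1)/R1 = (12 - 0.1446)/820 = 0.01446 A
  Magnitude: I_R1 = 0.01446 A
Part 3:
  I_R1 = (V_0 - V_1)/R1 = (12 - 0.1446)/820 = 0.01446 A
  P_R1 = I_R1² × R1 = (0.01446)² × 820 = 0.1714 W
Part 4:
  Power in each resistor, P = (ΔV)²/R:
    P_R1 = (12 - 0.1446)²/820 = 0.1714 W
    P_R2 = (0.1446 - 0)²/10 = 0.00209 W
  P_total = P_R1 + P_R2 = 0.1735 W

Final answers:
1. V_1 = 0.1446 V
2. I_R1 = 0.01446 A
3. P_R1 = 0.1714 W
4. P_total = 0.1735 W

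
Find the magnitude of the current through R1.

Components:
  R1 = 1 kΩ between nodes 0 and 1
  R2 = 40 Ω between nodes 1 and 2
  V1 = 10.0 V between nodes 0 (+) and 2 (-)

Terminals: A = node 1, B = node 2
Nodal analysis, taking node 2 as the 0 V reference.
Source V1 fixes V_0 = 10 V.
KCL at each unknown node (sum of currents leaving = 0; resistances in Ω):
  Node 1: (V_1 - 10)/1000 + (V_1 - 0)/40 = 0
Collecting terms: 0.026 × V_1 = 0.01  =>  V_1 = 0.3846 V
I_R1 = (V_0 - V_1)/R1 = (10 - 0.3846)/1000 = 0.009615 A
|I_R1| = 0.009615 A

Final answer: |I_R1| = 0.009615 A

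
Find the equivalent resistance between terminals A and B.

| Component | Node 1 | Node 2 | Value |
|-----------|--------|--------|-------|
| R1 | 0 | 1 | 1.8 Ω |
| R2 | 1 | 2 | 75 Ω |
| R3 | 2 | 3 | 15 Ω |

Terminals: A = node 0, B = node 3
Reduce the network between node 0 (A) and node 3 (B) by series/parallel combination:
  Rs1 = R1 + R2 (series, joined only at node 1) = 1.8 + 75 = 76.8 Ω
  Rs2 = R3 + Rs1 (series, joined only at node 2) = 15 + 76.8 = 91.8 Ω
R_eq = 91.8 Ω

Final answer: 91.8 Ω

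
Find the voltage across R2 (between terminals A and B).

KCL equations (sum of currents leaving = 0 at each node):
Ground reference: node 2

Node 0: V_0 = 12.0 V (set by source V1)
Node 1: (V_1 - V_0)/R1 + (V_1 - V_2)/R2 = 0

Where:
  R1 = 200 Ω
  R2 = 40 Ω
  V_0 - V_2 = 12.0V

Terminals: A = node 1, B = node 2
R1 and R2 are in series across V1 (node 0 → node 1 → node 2), and the output A–B is taken across R2, so this is a voltage divider.
Series current: I = V1/(R1 + R2) = 12/(200 + 40) = 12/240 = 0.05 A
V_R2 = I × R2 = V1 × R2/(R1 + R2) = 12 × 40/240 = 2 V

Final answer: 2 V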